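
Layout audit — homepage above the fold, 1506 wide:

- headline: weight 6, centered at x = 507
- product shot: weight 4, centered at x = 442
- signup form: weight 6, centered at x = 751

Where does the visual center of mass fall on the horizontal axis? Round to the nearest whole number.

x ≈ 582

Σw = 6 + 4 + 6 = 16.
x-moment: 6·507 + 4·442 + 6·751 = 9316; centroid 9316/16 ≈ 582.25.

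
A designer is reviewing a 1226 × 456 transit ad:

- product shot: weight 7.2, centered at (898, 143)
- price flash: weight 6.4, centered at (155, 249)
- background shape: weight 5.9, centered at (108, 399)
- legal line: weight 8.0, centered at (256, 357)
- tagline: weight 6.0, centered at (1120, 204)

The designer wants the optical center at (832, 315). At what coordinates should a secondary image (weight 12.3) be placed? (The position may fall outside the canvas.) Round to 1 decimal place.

(1727.1, 436.6)

New total weight: (7.2 + 6.4 + 5.9 + 8.0 + 6.0) + 12.3 = 45.8.
x: need Σw·x = 45.8·832 = 38105.6. Existing = 7.2·898 + 6.4·155 + 5.9·108 + 8.0·256 + 6.0·1120 = 16862.8. Remainder 21242.8 / 12.3 ≈ 1727.06.
y: need Σw·y = 45.8·315 = 14427.0. Existing = 7.2·143 + 6.4·249 + 5.9·399 + 8.0·357 + 6.0·204 = 9057.3. Remainder 5369.7 / 12.3 ≈ 436.56.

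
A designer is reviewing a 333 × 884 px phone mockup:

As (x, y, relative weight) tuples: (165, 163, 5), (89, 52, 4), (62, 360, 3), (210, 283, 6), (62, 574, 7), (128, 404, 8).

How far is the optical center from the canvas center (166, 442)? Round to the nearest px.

≈ 115 px

Weights sum to 5 + 4 + 3 + 6 + 7 + 8 = 33.
x: (5·165 + 4·89 + 3·62 + 6·210 + 7·62 + 8·128) / 33 = 4085 / 33 ≈ 123.79
y: (5·163 + 4·52 + 3·360 + 6·283 + 7·574 + 8·404) / 33 = 11051 / 33 ≈ 334.88
From (166, 442): dx = -42.21, dy = -107.12, so the distance is √(dx²+dy²) ≈ 115.14.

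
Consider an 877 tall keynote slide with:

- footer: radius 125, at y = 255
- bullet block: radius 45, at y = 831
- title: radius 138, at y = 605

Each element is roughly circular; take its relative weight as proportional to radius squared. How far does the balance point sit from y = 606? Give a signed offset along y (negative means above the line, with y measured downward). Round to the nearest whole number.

r² weights: footer 125² = 15625, bullet block 45² = 2025, title 138² = 19044. Total = 36694.
y-moment: 15625·255 + 2025·831 + 19044·605 = 17188770; centroid 17188770/36694 ≈ 468.44.
Difference: 468.44 − 606 ≈ -137.56.

≈ -138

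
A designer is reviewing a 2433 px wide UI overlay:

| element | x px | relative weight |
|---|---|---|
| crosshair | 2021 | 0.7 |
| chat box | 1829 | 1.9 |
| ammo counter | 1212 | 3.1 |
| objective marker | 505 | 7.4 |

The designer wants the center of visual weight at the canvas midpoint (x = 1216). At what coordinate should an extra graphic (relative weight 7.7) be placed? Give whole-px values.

x ≈ 1676

After adding the extra graphic, total weight = 0.7 + 1.9 + 3.1 + 7.4 + 7.7 = 20.8.
x: target moment 20.8×1216 = 25292.8; current 0.7·2021 + 1.9·1829 + 3.1·1212 + 7.4·505 = 12384.0; the extra graphic supplies 12908.8, so x = 12908.8/7.7 ≈ 1676.47.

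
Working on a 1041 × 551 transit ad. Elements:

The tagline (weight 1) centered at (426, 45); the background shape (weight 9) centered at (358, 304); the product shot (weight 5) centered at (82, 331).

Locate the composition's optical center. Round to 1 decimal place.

Total weight = 1 + 9 + 5 = 15.
x-moment: 1·426 + 9·358 + 5·82 = 4058; centroid 4058/15 ≈ 270.53.
y-moment: 1·45 + 9·304 + 5·331 = 4436; centroid 4436/15 ≈ 295.73.

(270.5, 295.7)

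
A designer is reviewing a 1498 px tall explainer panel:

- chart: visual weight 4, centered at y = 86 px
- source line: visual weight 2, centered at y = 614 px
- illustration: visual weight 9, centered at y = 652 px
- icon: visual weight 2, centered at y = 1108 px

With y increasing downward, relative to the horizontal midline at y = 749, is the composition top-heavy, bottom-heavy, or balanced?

Σw = 4 + 2 + 9 + 2 = 17.
y: (4·86 + 2·614 + 9·652 + 2·1108) / 17 = 9656 / 17 ≈ 568.00
568.0 vs midline 749 → top-heavy.

top-heavy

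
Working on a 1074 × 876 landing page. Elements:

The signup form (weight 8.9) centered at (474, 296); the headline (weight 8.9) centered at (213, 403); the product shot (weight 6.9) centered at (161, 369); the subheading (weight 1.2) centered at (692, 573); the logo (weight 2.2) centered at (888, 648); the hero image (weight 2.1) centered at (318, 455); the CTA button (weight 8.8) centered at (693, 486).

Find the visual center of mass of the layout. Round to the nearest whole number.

Weights sum to 8.9 + 8.9 + 6.9 + 1.2 + 2.2 + 2.1 + 8.8 = 39.0.
x-moment: 8.9·474 + 8.9·213 + 6.9·161 + 1.2·692 + 2.2·888 + 2.1·318 + 8.8·693 = 16775.4; centroid 16775.4/39.0 ≈ 430.14.
y-moment: 8.9·296 + 8.9·403 + 6.9·369 + 1.2·573 + 2.2·648 + 2.1·455 + 8.8·486 = 16112.7; centroid 16112.7/39.0 ≈ 413.15.

(430, 413)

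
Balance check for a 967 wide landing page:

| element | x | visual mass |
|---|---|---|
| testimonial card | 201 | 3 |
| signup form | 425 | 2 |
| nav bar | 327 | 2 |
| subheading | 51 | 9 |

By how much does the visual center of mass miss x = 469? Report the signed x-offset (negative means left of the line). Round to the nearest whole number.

≈ -309

Weights sum to 3 + 2 + 2 + 9 = 16.
x: (3·201 + 2·425 + 2·327 + 9·51) / 16 = 2566 / 16 ≈ 160.38
Offset from x = 469: 160.38 − 469 ≈ -308.62.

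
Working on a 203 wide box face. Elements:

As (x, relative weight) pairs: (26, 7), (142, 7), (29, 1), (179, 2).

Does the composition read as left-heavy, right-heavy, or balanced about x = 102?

Total weight = 7 + 7 + 1 + 2 = 17.
x: (7·26 + 7·142 + 1·29 + 2·179) / 17 = 1563 / 17 ≈ 91.94
91.9 vs midline 102 → left-heavy.

left-heavy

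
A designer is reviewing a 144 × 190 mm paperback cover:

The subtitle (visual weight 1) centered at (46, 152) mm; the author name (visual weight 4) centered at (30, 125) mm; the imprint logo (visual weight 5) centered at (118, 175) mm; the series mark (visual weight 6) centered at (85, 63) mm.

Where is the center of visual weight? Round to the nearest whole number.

(79, 119)

Σw = 1 + 4 + 5 + 6 = 16.
x-moment: 1·46 + 4·30 + 5·118 + 6·85 = 1266; centroid 1266/16 ≈ 79.12.
y-moment: 1·152 + 4·125 + 5·175 + 6·63 = 1905; centroid 1905/16 ≈ 119.06.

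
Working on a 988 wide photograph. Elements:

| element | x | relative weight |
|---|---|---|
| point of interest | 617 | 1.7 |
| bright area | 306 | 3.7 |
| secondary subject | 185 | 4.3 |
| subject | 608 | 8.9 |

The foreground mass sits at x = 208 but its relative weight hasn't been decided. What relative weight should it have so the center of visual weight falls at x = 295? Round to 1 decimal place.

w ≈ 33.3

Known weights sum to 1.7 + 3.7 + 4.3 + 8.9 = 18.6; their moment is 1.7·617 + 3.7·306 + 4.3·185 + 8.9·608 = 8387.8.
Balance at x = 295 requires (8387.8 + w·208) / (18.6 + w) = 295.
Rearranging, w·(208 − 295) = 295·18.6 − 8387.8 = -2900.8, so w ≈ -2900.8/-87 = 33.34.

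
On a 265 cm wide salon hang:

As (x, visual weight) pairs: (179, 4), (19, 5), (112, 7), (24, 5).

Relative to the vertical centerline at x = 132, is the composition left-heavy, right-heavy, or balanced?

Total weight = 4 + 5 + 7 + 5 = 21.
x-moment: 4·179 + 5·19 + 7·112 + 5·24 = 1715; centroid 1715/21 ≈ 81.67.
81.7 lies left of the midline 132, so the layout is left-heavy.

left-heavy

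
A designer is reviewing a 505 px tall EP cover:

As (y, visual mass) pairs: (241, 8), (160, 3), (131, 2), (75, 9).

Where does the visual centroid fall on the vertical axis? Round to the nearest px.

y ≈ 152

Total weight = 8 + 3 + 2 + 9 = 22.
Σw·y = 8·241 + 3·160 + 2·131 + 9·75 = 3345, so ȳ = 3345/22 ≈ 152.05.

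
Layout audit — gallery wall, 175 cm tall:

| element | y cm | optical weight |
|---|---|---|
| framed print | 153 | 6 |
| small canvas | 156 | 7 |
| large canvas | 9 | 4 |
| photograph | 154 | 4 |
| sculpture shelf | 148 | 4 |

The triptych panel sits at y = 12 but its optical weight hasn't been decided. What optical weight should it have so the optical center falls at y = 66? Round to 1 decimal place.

Existing Σw = 25 (6 + 7 + 4 + 4 + 4); existing moment 6·153 + 7·156 + 4·9 + 4·154 + 4·148 = 3254.
Balance at y = 66 requires (3254 + w·12) / (25 + w) = 66.
Rearranging, w·(12 − 66) = 66·25 − 3254 = -1604, so w ≈ -1604/-54 = 29.70.

w ≈ 29.7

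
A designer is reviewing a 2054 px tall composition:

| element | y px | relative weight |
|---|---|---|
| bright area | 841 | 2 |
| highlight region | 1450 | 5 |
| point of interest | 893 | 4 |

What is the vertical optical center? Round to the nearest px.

y ≈ 1137

Σw = 2 + 5 + 4 = 11.
y: (2·841 + 5·1450 + 4·893) / 11 = 12504 / 11 ≈ 1136.73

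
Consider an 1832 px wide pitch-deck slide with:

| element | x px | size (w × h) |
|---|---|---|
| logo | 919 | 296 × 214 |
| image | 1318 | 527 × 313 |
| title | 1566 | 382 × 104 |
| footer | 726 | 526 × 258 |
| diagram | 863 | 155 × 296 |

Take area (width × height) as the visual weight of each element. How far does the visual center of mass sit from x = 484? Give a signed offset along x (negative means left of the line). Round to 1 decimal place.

Areas → weights: logo 296·214 = 63344, image 527·313 = 164951, title 382·104 = 39728, footer 526·258 = 135708, diagram 155·296 = 45880; Σw = 449611.
x-moment: 63344·919 + 164951·1318 + 39728·1566 + 135708·726 + 45880·863 = 475951050; centroid 475951050/449611 ≈ 1058.58.
Offset from x = 484: 1058.58 − 484 ≈ 574.58.

≈ 574.6 px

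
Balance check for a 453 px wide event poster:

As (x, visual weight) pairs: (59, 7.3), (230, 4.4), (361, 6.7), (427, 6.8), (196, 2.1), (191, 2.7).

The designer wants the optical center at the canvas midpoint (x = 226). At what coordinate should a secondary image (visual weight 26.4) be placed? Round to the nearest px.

With the secondary image, Σw becomes 7.3 + 4.4 + 6.7 + 6.8 + 2.1 + 2.7 + 26.4 = 56.4.
Along x: (7692.3 + 26.4·x) / 56.4 = 226 (existing moment 7.3·59 + 4.4·230 + 6.7·361 + 6.8·427 + 2.1·196 + 2.7·191 = 7692.3) ⇒ x = (12746.4 − 7692.3) / 26.4 ≈ 191.44.

x ≈ 191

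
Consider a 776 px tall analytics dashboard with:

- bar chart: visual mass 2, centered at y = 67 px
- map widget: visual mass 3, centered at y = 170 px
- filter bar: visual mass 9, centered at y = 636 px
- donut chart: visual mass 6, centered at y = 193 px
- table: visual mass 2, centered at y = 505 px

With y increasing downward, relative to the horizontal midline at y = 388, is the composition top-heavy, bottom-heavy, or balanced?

balanced

Σw = 2 + 3 + 9 + 6 + 2 = 22.
y-moment: 2·67 + 3·170 + 9·636 + 6·193 + 2·505 = 8536; centroid 8536/22 ≈ 388.00.
The centroid 388.00 matches the midline at 388, so the layout is balanced.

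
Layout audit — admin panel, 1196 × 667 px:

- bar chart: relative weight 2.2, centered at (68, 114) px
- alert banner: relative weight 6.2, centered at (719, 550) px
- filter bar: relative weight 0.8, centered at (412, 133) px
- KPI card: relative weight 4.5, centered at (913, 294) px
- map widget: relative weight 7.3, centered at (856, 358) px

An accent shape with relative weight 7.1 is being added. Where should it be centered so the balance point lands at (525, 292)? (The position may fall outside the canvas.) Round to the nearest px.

After adding the accent shape, total weight = 2.2 + 6.2 + 0.8 + 4.5 + 7.3 + 7.1 = 28.1.
x: target moment 28.1×525 = 14752.5; current 2.2·68 + 6.2·719 + 0.8·412 + 4.5·913 + 7.3·856 = 15294.3; the accent shape supplies -541.8, so x = -541.8/7.1 ≈ -76.31.
y: target moment 28.1×292 = 8205.2; current 2.2·114 + 6.2·550 + 0.8·133 + 4.5·294 + 7.3·358 = 7703.6; the accent shape supplies 501.6, so y = 501.6/7.1 ≈ 70.65.

(-76, 71)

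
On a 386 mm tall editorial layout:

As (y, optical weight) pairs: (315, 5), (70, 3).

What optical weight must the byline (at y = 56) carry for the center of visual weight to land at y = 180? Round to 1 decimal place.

w ≈ 2.8

Known weights sum to 5 + 3 = 8; their moment is 5·315 + 3·70 = 1785.
For the centroid to hit 180: (1785 + w·56) / (8 + w) = 180.
So w = (180·8 − 1785)/(56 − 180) = -345/-124 ≈ 2.78.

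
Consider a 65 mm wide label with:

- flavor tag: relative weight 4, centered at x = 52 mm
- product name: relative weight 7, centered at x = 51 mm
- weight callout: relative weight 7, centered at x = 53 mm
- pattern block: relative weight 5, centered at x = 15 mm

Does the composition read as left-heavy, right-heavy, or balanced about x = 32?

right-heavy

Σw = 4 + 7 + 7 + 5 = 23.
x: (4·52 + 7·51 + 7·53 + 5·15) / 23 = 1011 / 23 ≈ 43.96
Since 44.0 is right of 32, the composition reads right-heavy.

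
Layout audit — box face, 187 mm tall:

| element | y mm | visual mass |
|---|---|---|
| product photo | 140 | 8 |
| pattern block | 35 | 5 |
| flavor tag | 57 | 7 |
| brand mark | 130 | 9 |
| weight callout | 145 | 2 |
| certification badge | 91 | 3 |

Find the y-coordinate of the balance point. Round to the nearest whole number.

y ≈ 101

Weights sum to 8 + 5 + 7 + 9 + 2 + 3 = 34.
Σw·y = 8·140 + 5·35 + 7·57 + 9·130 + 2·145 + 3·91 = 3427, so ȳ = 3427/34 ≈ 100.79.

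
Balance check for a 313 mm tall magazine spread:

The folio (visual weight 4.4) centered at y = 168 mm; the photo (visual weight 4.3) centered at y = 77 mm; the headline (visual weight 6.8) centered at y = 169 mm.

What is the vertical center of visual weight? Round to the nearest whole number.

y ≈ 143

Σw = 4.4 + 4.3 + 6.8 = 15.5.
Σw·y = 4.4·168 + 4.3·77 + 6.8·169 = 2219.5, so ȳ = 2219.5/15.5 ≈ 143.19.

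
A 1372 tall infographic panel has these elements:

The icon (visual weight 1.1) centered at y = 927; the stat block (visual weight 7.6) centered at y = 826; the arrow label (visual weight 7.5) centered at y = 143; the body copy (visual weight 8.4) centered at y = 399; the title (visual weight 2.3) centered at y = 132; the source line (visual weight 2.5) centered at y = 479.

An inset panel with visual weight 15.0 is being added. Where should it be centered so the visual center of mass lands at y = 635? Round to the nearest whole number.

After adding the inset panel, total weight = 1.1 + 7.6 + 7.5 + 8.4 + 2.3 + 2.5 + 15.0 = 44.4.
y: target moment 44.4×635 = 28194.0; current 1.1·927 + 7.6·826 + 7.5·143 + 8.4·399 + 2.3·132 + 2.5·479 = 13222.5; the inset panel supplies 14971.5, so y = 14971.5/15.0 ≈ 998.10.

y ≈ 998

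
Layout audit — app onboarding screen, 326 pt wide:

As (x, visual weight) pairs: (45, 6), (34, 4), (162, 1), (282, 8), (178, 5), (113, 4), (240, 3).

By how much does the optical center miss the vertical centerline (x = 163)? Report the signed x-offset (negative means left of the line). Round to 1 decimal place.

Σw = 6 + 4 + 1 + 8 + 5 + 4 + 3 = 31.
x: moment 4886 / weight 31 ≈ 157.61
Difference: 157.61 − 163 ≈ -5.39.

≈ -5.4 pt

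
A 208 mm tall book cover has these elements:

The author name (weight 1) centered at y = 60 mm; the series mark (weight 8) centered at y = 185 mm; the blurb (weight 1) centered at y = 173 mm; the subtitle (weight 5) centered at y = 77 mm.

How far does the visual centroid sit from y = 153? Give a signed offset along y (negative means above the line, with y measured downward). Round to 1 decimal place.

Weights sum to 1 + 8 + 1 + 5 = 15.
y-moment: 1·60 + 8·185 + 1·173 + 5·77 = 2098; centroid 2098/15 ≈ 139.87.
Difference: 139.87 − 153 ≈ -13.13.

≈ -13.1 mm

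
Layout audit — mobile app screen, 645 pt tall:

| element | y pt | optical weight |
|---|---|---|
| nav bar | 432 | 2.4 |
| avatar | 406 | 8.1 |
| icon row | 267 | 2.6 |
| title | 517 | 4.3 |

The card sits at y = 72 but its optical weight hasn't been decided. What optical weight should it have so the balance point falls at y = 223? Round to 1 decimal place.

w ≈ 22.3

Existing Σw = 17.4 (2.4 + 8.1 + 2.6 + 4.3); existing moment 2.4·432 + 8.1·406 + 2.6·267 + 4.3·517 = 7242.7.
Balance at y = 223 requires (7242.7 + w·72) / (17.4 + w) = 223.
Rearranging, w·(72 − 223) = 223·17.4 − 7242.7 = -3362.5, so w ≈ -3362.5/-151 = 22.27.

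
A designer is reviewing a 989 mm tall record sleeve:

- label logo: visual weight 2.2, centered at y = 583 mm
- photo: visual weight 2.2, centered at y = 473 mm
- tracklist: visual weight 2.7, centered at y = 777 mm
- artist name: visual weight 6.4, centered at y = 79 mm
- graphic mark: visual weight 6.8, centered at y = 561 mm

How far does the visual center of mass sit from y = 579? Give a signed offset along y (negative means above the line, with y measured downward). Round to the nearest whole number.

≈ -148 mm

Total weight = 2.2 + 2.2 + 2.7 + 6.4 + 6.8 = 20.3.
y: (2.2·583 + 2.2·473 + 2.7·777 + 6.4·79 + 6.8·561) / 20.3 = 8741.5 / 20.3 ≈ 430.62
Offset from y = 579: 430.62 − 579 ≈ -148.38.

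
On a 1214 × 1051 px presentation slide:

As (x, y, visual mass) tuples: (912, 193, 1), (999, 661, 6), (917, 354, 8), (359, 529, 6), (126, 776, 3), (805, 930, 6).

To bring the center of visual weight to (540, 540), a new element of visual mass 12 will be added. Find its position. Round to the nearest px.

With the new element, Σw becomes 1 + 6 + 8 + 6 + 3 + 6 + 12 = 42.
x: need Σw·x = 42·540 = 22680. Existing = 1·912 + 6·999 + 8·917 + 6·359 + 3·126 + 6·805 = 21604. Remainder 1076 / 12 ≈ 89.67.
y: need Σw·y = 42·540 = 22680. Existing = 1·193 + 6·661 + 8·354 + 6·529 + 3·776 + 6·930 = 18073. Remainder 4607 / 12 ≈ 383.92.

(90, 384)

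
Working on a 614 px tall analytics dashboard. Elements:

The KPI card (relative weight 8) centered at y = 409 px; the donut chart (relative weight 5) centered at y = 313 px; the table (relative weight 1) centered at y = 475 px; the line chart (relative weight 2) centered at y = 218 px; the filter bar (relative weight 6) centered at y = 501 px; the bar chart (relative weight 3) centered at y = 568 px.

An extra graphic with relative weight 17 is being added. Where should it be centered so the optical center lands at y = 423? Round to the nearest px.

New total weight: (8 + 5 + 1 + 2 + 6 + 3) + 17 = 42.
y: target moment 42×423 = 17766; current 8·409 + 5·313 + 1·475 + 2·218 + 6·501 + 3·568 = 10458; the extra graphic supplies 7308, so y = 7308/17 ≈ 429.88.

y ≈ 430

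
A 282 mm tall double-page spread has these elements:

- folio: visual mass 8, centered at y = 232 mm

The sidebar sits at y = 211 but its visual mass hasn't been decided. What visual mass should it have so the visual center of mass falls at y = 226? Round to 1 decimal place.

The single fixed element contributes weight 8, moment 8·232 = 1856.
Balance at y = 226 requires (1856 + w·211) / (8 + w) = 226.
Rearranging, w·(211 − 226) = 226·8 − 1856 = -48, so w ≈ -48/-15 = 3.20.

w ≈ 3.2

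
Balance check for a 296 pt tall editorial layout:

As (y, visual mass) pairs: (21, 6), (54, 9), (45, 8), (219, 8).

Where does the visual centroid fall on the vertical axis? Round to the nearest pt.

Σw = 6 + 9 + 8 + 8 = 31.
Σw·y = 6·21 + 9·54 + 8·45 + 8·219 = 2724, so ȳ = 2724/31 ≈ 87.87.

y ≈ 88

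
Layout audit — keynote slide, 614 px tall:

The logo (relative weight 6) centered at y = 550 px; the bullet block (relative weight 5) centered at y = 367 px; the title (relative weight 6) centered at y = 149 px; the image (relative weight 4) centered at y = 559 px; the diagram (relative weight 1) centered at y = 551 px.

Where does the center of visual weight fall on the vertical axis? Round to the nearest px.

Σw = 6 + 5 + 6 + 4 + 1 = 22.
y-moment: 6·550 + 5·367 + 6·149 + 4·559 + 1·551 = 8816; centroid 8816/22 ≈ 400.73.

y ≈ 401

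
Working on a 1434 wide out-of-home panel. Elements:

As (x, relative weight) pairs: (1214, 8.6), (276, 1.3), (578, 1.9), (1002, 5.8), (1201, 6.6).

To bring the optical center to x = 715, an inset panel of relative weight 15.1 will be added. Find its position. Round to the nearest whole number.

New total weight: (8.6 + 1.3 + 1.9 + 5.8 + 6.6) + 15.1 = 39.3.
x: target moment 39.3×715 = 28099.5; current 8.6·1214 + 1.3·276 + 1.9·578 + 5.8·1002 + 6.6·1201 = 25635.6; the inset panel supplies 2463.9, so x = 2463.9/15.1 ≈ 163.17.

x ≈ 163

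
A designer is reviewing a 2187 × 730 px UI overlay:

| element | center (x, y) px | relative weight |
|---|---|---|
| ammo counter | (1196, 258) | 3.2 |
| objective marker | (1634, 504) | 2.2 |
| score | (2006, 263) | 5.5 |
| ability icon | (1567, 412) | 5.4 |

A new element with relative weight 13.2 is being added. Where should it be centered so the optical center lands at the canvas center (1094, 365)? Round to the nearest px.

(406, 391)

After adding the new element, total weight = 3.2 + 2.2 + 5.5 + 5.4 + 13.2 = 29.5.
x: need Σw·x = 29.5·1094 = 32273.0. Existing = 3.2·1196 + 2.2·1634 + 5.5·2006 + 5.4·1567 = 26916.8. Remainder 5356.2 / 13.2 ≈ 405.77.
y: need Σw·y = 29.5·365 = 10767.5. Existing = 3.2·258 + 2.2·504 + 5.5·263 + 5.4·412 = 5605.7. Remainder 5161.8 / 13.2 ≈ 391.05.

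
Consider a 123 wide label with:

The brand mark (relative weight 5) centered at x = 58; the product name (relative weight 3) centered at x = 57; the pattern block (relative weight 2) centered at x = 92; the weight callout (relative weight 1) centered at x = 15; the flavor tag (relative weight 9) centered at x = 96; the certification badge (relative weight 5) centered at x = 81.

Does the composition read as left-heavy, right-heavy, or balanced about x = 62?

right-heavy

Weights sum to 5 + 3 + 2 + 1 + 9 + 5 = 25.
x: moment 1929 / weight 25 ≈ 77.16
77.2 lies right of the midline 62, so the layout is right-heavy.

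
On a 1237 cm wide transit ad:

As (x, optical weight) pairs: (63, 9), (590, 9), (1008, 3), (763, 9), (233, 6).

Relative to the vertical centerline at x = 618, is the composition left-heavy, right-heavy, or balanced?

left-heavy

Total weight = 9 + 9 + 3 + 9 + 6 = 36.
x-moment: 9·63 + 9·590 + 3·1008 + 9·763 + 6·233 = 17166; centroid 17166/36 ≈ 476.83.
Since 476.8 is left of 618, the composition reads left-heavy.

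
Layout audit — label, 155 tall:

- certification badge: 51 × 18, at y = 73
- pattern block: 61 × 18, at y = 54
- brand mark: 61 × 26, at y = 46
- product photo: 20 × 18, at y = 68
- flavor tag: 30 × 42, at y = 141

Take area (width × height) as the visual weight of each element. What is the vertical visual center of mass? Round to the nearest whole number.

y ≈ 77

Taking area as weight: certification badge 51·18 = 918, pattern block 61·18 = 1098, brand mark 61·26 = 1586, product photo 20·18 = 360, flavor tag 30·42 = 1260. Sum 5222.
Σw·y = 918·73 + 1098·54 + 1586·46 + 360·68 + 1260·141 = 401402, so ȳ = 401402/5222 ≈ 76.87.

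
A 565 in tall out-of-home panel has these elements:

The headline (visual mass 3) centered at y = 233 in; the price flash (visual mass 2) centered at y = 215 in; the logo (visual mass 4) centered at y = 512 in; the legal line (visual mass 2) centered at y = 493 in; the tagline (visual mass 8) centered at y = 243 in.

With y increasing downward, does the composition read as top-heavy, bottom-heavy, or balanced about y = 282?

bottom-heavy

Σw = 3 + 2 + 4 + 2 + 8 = 19.
Σw·y = 3·233 + 2·215 + 4·512 + 2·493 + 8·243 = 6107, so ȳ = 6107/19 ≈ 321.42.
321.4 vs midline 282 → bottom-heavy.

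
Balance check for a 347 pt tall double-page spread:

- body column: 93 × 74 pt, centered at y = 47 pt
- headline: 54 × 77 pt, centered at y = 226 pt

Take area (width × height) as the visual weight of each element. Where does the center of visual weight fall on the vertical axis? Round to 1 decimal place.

Taking area as weight: body column 93·74 = 6882, headline 54·77 = 4158. Sum 11040.
y: (6882·47 + 4158·226) / 11040 = 1263162 / 11040 ≈ 114.42

y ≈ 114.4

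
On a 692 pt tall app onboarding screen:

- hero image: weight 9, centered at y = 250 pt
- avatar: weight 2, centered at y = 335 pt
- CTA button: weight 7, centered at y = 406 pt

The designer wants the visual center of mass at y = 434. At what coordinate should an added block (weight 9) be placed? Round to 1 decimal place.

y ≈ 661.8

After adding the added block, total weight = 9 + 2 + 7 + 9 = 27.
Along y: (5762 + 9·y) / 27 = 434 (existing moment 9·250 + 2·335 + 7·406 = 5762) ⇒ y = (11718 − 5762) / 9 ≈ 661.78.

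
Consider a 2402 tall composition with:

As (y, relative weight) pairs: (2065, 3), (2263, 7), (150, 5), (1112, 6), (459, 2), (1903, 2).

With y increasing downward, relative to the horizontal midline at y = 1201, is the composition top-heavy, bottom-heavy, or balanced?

Weights sum to 3 + 7 + 5 + 6 + 2 + 2 = 25.
y-moment: 3·2065 + 7·2263 + 5·150 + 6·1112 + 2·459 + 2·1903 = 34182; centroid 34182/25 ≈ 1367.28.
1367.3 lies below (larger y than) the midline 1201, so the layout is bottom-heavy.

bottom-heavy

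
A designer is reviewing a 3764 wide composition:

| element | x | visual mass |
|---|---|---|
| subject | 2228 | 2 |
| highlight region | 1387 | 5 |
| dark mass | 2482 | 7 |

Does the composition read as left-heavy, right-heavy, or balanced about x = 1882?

Total weight = 2 + 5 + 7 = 14.
x: (2·2228 + 5·1387 + 7·2482) / 14 = 28765 / 14 ≈ 2054.64
Since 2054.6 is right of 1882, the composition reads right-heavy.

right-heavy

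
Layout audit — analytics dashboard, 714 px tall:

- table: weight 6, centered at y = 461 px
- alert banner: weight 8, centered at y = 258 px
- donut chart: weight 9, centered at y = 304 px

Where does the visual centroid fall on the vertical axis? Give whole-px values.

Total weight = 6 + 8 + 9 = 23.
y: (6·461 + 8·258 + 9·304) / 23 = 7566 / 23 ≈ 328.96

y ≈ 329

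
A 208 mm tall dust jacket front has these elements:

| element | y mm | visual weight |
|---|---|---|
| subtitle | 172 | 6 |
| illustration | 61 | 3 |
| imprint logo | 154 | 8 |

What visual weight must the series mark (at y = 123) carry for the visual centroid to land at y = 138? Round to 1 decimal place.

w ≈ 6.7

Known weights sum to 6 + 3 + 8 = 17; their moment is 6·172 + 3·61 + 8·154 = 2447.
Set Σw·y/Σw = 138: (2447 + 123w) = 138·(17 + w).
So w = (138·17 − 2447)/(123 − 138) = -101/-15 ≈ 6.73.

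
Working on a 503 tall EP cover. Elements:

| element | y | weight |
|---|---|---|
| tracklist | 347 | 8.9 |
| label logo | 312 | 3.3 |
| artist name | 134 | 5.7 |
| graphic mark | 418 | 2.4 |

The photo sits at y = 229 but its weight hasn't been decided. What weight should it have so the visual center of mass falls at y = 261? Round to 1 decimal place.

Existing Σw = 20.3 (8.9 + 3.3 + 5.7 + 2.4); existing moment 8.9·347 + 3.3·312 + 5.7·134 + 2.4·418 = 5884.9.
For the centroid to hit 261: (5884.9 + w·229) / (20.3 + w) = 261.
So w = (261·20.3 − 5884.9)/(229 − 261) = -586.6/-32 ≈ 18.33.

w ≈ 18.3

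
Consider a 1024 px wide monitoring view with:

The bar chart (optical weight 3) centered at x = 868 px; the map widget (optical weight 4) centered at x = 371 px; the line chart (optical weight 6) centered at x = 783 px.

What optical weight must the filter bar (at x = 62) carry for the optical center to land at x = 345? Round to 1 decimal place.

w ≈ 15.2

Fixed elements: Σw = 3 + 4 + 6 = 13, Σw·x = 3·868 + 4·371 + 6·783 = 8786.
For the centroid to hit 345: (8786 + w·62) / (13 + w) = 345.
Solving: w = (345·13 − 8786) / (62 − 345) = -4301 / -283 ≈ 15.20.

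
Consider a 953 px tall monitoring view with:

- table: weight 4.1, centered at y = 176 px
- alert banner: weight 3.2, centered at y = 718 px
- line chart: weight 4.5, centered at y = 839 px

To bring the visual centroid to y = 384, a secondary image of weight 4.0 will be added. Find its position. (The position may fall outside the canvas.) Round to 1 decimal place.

y ≈ -181.9

After adding the secondary image, total weight = 4.1 + 3.2 + 4.5 + 4.0 = 15.8.
y: need Σw·y = 15.8·384 = 6067.2. Existing = 4.1·176 + 3.2·718 + 4.5·839 = 6794.7. Remainder -727.5 / 4.0 ≈ -181.87.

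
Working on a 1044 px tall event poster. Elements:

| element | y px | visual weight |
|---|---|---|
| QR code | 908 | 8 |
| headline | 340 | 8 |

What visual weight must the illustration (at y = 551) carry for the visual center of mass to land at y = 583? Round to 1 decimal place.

Existing Σw = 16 (8 + 8); existing moment 8·908 + 8·340 = 9984.
Set Σw·y/Σw = 583: (9984 + 551w) = 583·(16 + w).
Rearranging, w·(551 − 583) = 583·16 − 9984 = -656, so w ≈ -656/-32 = 20.50.

w ≈ 20.5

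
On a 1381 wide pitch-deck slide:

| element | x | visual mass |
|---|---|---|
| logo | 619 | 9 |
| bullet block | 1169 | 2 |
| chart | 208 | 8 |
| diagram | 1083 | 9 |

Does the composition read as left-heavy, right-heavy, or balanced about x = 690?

balanced

Σw = 9 + 2 + 8 + 9 = 28.
x-moment: 9·619 + 2·1169 + 8·208 + 9·1083 = 19320; centroid 19320/28 ≈ 690.00.
690.00 = 690 exactly: balanced.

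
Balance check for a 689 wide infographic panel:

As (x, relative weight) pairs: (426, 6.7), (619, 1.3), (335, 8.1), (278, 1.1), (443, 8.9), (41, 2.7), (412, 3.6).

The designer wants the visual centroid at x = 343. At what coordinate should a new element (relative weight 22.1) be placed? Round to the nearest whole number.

After adding the new element, total weight = 6.7 + 1.3 + 8.1 + 1.1 + 8.9 + 2.7 + 3.6 + 22.1 = 54.5.
Along x: (12214.8 + 22.1·x) / 54.5 = 343 (existing moment 6.7·426 + 1.3·619 + 8.1·335 + 1.1·278 + 8.9·443 + 2.7·41 + 3.6·412 = 12214.8) ⇒ x = (18693.5 − 12214.8) / 22.1 ≈ 293.15.

x ≈ 293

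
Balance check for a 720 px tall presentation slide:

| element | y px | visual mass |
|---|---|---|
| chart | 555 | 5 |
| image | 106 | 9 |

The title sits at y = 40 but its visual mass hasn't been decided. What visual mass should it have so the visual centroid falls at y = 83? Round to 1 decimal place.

Existing Σw = 14 (5 + 9); existing moment 5·555 + 9·106 = 3729.
For the centroid to hit 83: (3729 + w·40) / (14 + w) = 83.
So w = (83·14 − 3729)/(40 − 83) = -2567/-43 ≈ 59.70.

w ≈ 59.7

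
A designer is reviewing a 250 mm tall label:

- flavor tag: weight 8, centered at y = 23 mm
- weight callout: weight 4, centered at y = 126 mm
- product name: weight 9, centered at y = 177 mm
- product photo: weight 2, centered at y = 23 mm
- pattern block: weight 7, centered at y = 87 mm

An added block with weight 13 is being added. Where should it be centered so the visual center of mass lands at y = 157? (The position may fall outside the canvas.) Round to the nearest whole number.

With the added block, Σw becomes 8 + 4 + 9 + 2 + 7 + 13 = 43.
Along y: (2936 + 13·y) / 43 = 157 (existing moment 8·23 + 4·126 + 9·177 + 2·23 + 7·87 = 2936) ⇒ y = (6751 − 2936) / 13 ≈ 293.46.

y ≈ 293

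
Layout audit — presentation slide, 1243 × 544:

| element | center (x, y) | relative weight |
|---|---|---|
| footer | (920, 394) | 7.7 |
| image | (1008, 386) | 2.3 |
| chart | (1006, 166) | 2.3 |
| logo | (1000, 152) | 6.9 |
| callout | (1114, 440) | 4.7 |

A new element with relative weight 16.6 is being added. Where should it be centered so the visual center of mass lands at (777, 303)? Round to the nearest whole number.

New total weight: (7.7 + 2.3 + 2.3 + 6.9 + 4.7) + 16.6 = 40.5.
Along x: (23852.0 + 16.6·x) / 40.5 = 777 (existing moment 7.7·920 + 2.3·1008 + 2.3·1006 + 6.9·1000 + 4.7·1114 = 23852.0) ⇒ x = (31468.5 − 23852.0) / 16.6 ≈ 458.83.
Along y: (7420.2 + 16.6·y) / 40.5 = 303 (existing moment 7.7·394 + 2.3·386 + 2.3·166 + 6.9·152 + 4.7·440 = 7420.2) ⇒ y = (12271.5 − 7420.2) / 16.6 ≈ 292.25.

(459, 292)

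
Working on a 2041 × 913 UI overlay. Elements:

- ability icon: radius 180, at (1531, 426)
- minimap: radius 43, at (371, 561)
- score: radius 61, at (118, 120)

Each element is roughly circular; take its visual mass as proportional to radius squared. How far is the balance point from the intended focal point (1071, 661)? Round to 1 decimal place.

r² weights: ability icon 180² = 32400, minimap 43² = 1849, score 61² = 3721. Total = 37970.
x: (32400·1531 + 1849·371 + 3721·118) / 37970 = 50729457 / 37970 ≈ 1336.04
y: (32400·426 + 1849·561 + 3721·120) / 37970 = 15286209 / 37970 ≈ 402.59
Relative to (1071, 661): Δ = (265.04, -258.41); |Δ| = √(265.04² + -258.41²) ≈ 370.17.

≈ 370.2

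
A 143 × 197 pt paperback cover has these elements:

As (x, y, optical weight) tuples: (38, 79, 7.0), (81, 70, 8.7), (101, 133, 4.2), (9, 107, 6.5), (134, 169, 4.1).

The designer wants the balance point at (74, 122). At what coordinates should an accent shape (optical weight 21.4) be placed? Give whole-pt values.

With the accent shape, Σw becomes 7.0 + 8.7 + 4.2 + 6.5 + 4.1 + 21.4 = 51.9.
x: need Σw·x = 51.9·74 = 3840.6. Existing = 7.0·38 + 8.7·81 + 4.2·101 + 6.5·9 + 4.1·134 = 2002.8. Remainder 1837.8 / 21.4 ≈ 85.88.
y: need Σw·y = 51.9·122 = 6331.8. Existing = 7.0·79 + 8.7·70 + 4.2·133 + 6.5·107 + 4.1·169 = 3109.0. Remainder 3222.8 / 21.4 ≈ 150.60.

(86, 151)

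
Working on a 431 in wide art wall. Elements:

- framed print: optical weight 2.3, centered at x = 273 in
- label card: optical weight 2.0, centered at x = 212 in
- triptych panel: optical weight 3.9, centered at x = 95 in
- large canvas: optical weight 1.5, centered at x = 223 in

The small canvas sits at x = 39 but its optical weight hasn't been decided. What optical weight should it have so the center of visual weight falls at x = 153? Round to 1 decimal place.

Fixed elements: Σw = 2.3 + 2.0 + 3.9 + 1.5 = 9.7, Σw·x = 2.3·273 + 2.0·212 + 3.9·95 + 1.5·223 = 1756.9.
For the centroid to hit 153: (1756.9 + w·39) / (9.7 + w) = 153.
Solving: w = (153·9.7 − 1756.9) / (39 − 153) = -272.8 / -114 ≈ 2.39.

w ≈ 2.4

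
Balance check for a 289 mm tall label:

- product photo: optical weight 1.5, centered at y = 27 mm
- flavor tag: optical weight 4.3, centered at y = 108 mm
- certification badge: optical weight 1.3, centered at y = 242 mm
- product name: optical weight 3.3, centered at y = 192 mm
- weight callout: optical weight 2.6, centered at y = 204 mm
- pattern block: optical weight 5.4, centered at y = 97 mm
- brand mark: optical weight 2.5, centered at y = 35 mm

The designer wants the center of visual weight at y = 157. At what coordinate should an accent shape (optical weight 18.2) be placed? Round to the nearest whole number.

y ≈ 195

With the accent shape, Σw becomes 1.5 + 4.3 + 1.3 + 3.3 + 2.6 + 5.4 + 2.5 + 18.2 = 39.1.
y: need Σw·y = 39.1·157 = 6138.7. Existing = 1.5·27 + 4.3·108 + 1.3·242 + 3.3·192 + 2.6·204 + 5.4·97 + 2.5·35 = 2594.8. Remainder 3543.9 / 18.2 ≈ 194.72.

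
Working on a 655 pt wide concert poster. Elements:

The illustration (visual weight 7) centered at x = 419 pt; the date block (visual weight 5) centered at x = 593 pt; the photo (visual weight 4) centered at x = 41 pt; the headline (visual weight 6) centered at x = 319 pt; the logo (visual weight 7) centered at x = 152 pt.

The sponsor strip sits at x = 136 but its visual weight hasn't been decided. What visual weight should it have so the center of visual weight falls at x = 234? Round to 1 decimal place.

w ≈ 23.0

Existing Σw = 29 (7 + 5 + 4 + 6 + 7); existing moment 7·419 + 5·593 + 4·41 + 6·319 + 7·152 = 9040.
For the centroid to hit 234: (9040 + w·136) / (29 + w) = 234.
Solving: w = (234·29 − 9040) / (136 − 234) = -2254 / -98 ≈ 23.00.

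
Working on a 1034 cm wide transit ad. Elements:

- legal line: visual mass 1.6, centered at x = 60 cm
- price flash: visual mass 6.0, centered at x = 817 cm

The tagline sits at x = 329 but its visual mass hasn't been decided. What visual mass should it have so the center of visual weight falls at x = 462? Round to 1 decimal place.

w ≈ 11.2

Fixed elements: Σw = 1.6 + 6.0 = 7.6, Σw·x = 1.6·60 + 6.0·817 = 4998.0.
Set Σw·x/Σw = 462: (4998.0 + 329w) = 462·(7.6 + w).
So w = (462·7.6 − 4998.0)/(329 − 462) = -1486.8/-133 ≈ 11.18.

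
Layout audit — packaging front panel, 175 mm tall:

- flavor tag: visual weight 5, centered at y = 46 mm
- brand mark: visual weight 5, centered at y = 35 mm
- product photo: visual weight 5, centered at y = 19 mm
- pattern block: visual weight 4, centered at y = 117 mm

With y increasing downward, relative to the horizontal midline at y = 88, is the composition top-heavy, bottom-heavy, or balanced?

Total weight = 5 + 5 + 5 + 4 = 19.
Σw·y = 5·46 + 5·35 + 5·19 + 4·117 = 968, so ȳ = 968/19 ≈ 50.95.
50.9 vs midline 88 → top-heavy.

top-heavy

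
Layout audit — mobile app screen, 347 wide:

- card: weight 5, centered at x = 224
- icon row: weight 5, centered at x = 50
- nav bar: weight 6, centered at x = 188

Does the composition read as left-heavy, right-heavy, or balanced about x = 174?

Weights sum to 5 + 5 + 6 = 16.
Σw·x = 5·224 + 5·50 + 6·188 = 2498, so x̄ = 2498/16 ≈ 156.12.
156.1 lies left of the midline 174, so the layout is left-heavy.

left-heavy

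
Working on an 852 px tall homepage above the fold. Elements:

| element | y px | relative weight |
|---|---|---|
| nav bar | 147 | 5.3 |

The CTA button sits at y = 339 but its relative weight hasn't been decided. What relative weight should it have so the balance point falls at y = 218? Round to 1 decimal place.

Known: weight 5.3 with moment 5.3·147 = 779.1.
Balance at y = 218 requires (779.1 + w·339) / (5.3 + w) = 218.
Solving: w = (218·5.3 − 779.1) / (339 − 218) = 376.3 / 121 ≈ 3.11.

w ≈ 3.1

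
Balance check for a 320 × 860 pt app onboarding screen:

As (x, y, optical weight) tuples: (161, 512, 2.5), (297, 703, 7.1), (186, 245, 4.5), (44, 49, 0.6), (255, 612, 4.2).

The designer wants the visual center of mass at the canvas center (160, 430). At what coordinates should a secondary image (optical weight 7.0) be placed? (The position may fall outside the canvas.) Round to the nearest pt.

After adding the secondary image, total weight = 2.5 + 7.1 + 4.5 + 0.6 + 4.2 + 7.0 = 25.9.
x: need Σw·x = 25.9·160 = 4144.0. Existing = 2.5·161 + 7.1·297 + 4.5·186 + 0.6·44 + 4.2·255 = 4445.6. Remainder -301.6 / 7.0 ≈ -43.09.
y: need Σw·y = 25.9·430 = 11137.0. Existing = 2.5·512 + 7.1·703 + 4.5·245 + 0.6·49 + 4.2·612 = 9973.6. Remainder 1163.4 / 7.0 ≈ 166.20.

(-43, 166)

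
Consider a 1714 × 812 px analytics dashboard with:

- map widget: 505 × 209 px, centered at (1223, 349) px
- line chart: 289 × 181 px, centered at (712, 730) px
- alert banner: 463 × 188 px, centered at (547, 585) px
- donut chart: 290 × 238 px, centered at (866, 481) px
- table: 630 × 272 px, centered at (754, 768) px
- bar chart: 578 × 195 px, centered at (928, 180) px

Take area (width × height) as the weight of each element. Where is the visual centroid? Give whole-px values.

Areas: map widget 505·209 = 105545, line chart 289·181 = 52309, alert banner 463·188 = 87044, donut chart 290·238 = 69020, table 630·272 = 171360, bar chart 578·195 = 112710. Total weight = 597988.
x: (105545·1223 + 52309·712 + 87044·547 + 69020·866 + 171360·754 + 112710·928) / 597988 = 507510251 / 597988 ≈ 848.70
y: (105545·349 + 52309·730 + 87044·585 + 69020·481 + 171360·768 + 112710·180) / 597988 = 311032415 / 597988 ≈ 520.13

(849, 520)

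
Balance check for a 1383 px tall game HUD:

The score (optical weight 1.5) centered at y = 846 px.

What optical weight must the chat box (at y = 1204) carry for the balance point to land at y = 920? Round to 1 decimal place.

w ≈ 0.4

Known: weight 1.5 with moment 1.5·846 = 1269.0.
For the centroid to hit 920: (1269.0 + w·1204) / (1.5 + w) = 920.
Rearranging, w·(1204 − 920) = 920·1.5 − 1269.0 = 111.0, so w ≈ 111.0/284 = 0.39.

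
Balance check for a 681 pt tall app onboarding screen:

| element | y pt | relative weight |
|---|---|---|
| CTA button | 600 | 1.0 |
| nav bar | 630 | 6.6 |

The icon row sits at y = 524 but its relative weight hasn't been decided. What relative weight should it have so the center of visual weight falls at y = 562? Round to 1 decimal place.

Existing Σw = 7.6 (1.0 + 6.6); existing moment 1.0·600 + 6.6·630 = 4758.0.
For the centroid to hit 562: (4758.0 + w·524) / (7.6 + w) = 562.
Rearranging, w·(524 − 562) = 562·7.6 − 4758.0 = -486.8, so w ≈ -486.8/-38 = 12.81.

w ≈ 12.8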